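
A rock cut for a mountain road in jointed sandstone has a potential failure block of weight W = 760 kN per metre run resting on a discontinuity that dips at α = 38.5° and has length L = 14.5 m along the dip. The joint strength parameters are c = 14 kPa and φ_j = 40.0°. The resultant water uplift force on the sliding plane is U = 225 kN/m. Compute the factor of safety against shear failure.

Resolving the block weight along and normal to the plane and applying the Mohr–Coulomb strength on the joint:
N' = W cosα − U = 760·cos38.5° − 225 = 369.8 kN/m
Driving force T = W sinα = 760·sin38.5° = 473.1 kN/m
Resisting force R = c·L + N'·tanφ_j = 14·14.5 + 369.8·tan40.0° = 203.0 + 310.3 = 513.3 kN/m
FS = R / T = 513.3 / 473.1 = 1.085

FS = 1.08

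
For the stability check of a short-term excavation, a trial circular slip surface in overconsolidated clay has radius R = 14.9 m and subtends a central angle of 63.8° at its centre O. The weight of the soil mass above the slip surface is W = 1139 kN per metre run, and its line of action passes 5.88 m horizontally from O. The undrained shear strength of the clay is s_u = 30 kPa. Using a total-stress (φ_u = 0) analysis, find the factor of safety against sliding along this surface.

FS = 1.11

Taking moments about the centre O, the resisting moment is provided by the undrained shear strength acting along the arc:
Arc length L_a = R·θ = 14.9·(63.8°·π/180) = 14.9·1.1135 = 16.59 m
M_R = s_u·L_a·R = 30·16.59·14.9 = 7416.4 kN·m/m
M_D = W·d = 1139·5.88 = 6697.3 kN·m/m
FS = M_R / M_D = 7416.4 / 6697.3 = 1.107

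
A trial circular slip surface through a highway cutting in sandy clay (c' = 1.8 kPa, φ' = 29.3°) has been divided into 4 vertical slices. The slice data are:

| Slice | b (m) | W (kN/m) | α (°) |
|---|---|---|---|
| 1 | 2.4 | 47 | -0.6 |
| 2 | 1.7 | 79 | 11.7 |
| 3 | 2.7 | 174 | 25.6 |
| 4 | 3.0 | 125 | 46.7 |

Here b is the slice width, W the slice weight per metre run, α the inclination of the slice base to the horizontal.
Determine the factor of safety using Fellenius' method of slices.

FS = 1.25

Ordinary method of slices: FS = Σ[c'·Δl_i + (W_i cosα_i)·tanφ'] / Σ W_i sinα_i, with Δl_i = b_i / cosα_i.
Slice 1: Δl = 2.4/cos(-0.6°) = 2.400 m; N'_1 = 47·cos(-0.6°) = 47.0; c'Δl = 4.32; W sinα = -0.5
Slice 2: Δl = 1.7/cos11.7° = 1.736 m; N'_2 = 79·cos11.7° = 77.4; c'Δl = 3.12; W sinα = 16.0
Slice 3: Δl = 2.7/cos25.6° = 2.994 m; N'_3 = 174·cos25.6° = 156.9; c'Δl = 5.39; W sinα = 75.2
Slice 4: Δl = 3.0/cos46.7° = 4.374 m; N'_4 = 125·cos46.7° = 85.7; c'Δl = 7.87; W sinα = 91.0
Σc'Δl = 20.7 kN/m; ΣN' = 367.0 kN/m; ΣW sinα = 181.7 kN/m
Resisting = 20.7 + 367.0·tan29.3° = 20.7 + 206.0 = 226.7 kN/m
FS = 226.7 / 181.7 = 1.248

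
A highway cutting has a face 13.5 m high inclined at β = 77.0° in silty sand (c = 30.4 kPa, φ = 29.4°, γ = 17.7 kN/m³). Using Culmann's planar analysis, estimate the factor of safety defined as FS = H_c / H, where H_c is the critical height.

H_c = (4c/γ) · sinβ cosφ / [1 − cos(β − φ)]
    = (4·30.4/17.7) · sin77.0°·cos29.4° / [1 − cos47.6°]
    = 6.870 · 0.8489 / 0.3257 = 17.91 m
FS = H_c / H = 17.91 / 13.5 = 1.326

FS = 1.33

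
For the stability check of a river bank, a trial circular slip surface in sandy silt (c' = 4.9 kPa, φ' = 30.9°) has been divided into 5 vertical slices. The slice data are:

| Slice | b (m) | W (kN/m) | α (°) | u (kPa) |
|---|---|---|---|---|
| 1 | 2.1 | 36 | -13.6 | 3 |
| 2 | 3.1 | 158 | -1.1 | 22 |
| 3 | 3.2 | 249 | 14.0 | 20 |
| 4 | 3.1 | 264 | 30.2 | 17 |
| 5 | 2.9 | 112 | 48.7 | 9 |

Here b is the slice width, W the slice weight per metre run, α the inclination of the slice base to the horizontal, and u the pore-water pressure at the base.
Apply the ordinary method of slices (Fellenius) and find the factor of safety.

Ordinary method of slices: FS = Σ[c'·Δl_i + (W_i cosα_i − u_i·Δl_i)·tanφ'] / Σ W_i sinα_i, with Δl_i = b_i / cosα_i.
Slice 1: Δl = 2.1/cos(-13.6°) = 2.161 m; N'_1 = 36·cos(-13.6°) − 3·2.161 = 28.5; c'Δl = 10.59; W sinα = -8.5
Slice 2: Δl = 3.1/cos(-1.1°) = 3.101 m; N'_2 = 158·cos(-1.1°) − 22·3.101 = 89.8; c'Δl = 15.19; W sinα = -3.0
Slice 3: Δl = 3.2/cos14.0° = 3.298 m; N'_3 = 249·cos14.0° − 20·3.298 = 175.6; c'Δl = 16.16; W sinα = 60.2
Slice 4: Δl = 3.1/cos30.2° = 3.587 m; N'_4 = 264·cos30.2° − 17·3.587 = 167.2; c'Δl = 17.58; W sinα = 132.8
Slice 5: Δl = 2.9/cos48.7° = 4.394 m; N'_5 = 112·cos48.7° − 9·4.394 = 34.4; c'Δl = 21.53; W sinα = 84.1
Σc'Δl = 81.0 kN/m; ΣN' = 495.5 kN/m; ΣW sinα = 265.7 kN/m
Resisting = 81.0 + 495.5·tan30.9° = 81.0 + 296.5 = 377.6 kN/m
FS = 377.6 / 265.7 = 1.421

FS = 1.42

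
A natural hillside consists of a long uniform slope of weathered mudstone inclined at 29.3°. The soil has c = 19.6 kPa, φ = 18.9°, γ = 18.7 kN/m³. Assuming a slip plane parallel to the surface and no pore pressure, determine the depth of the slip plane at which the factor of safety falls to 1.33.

z = 3.41 m

Setting FS = 1.33 in FS = [c + γz cos²β tanφ] / [γz sinβ cosβ] and solving for z:
z = c / [γ cosβ (FS·sinβ − cosβ·tanφ)]
  = 19.6 / [18.7·cos29.3°·(1.33·sin29.3° − cos29.3°·tan18.9°)]
  = 19.6 / [18.7·0.8721·(1.33·0.4894 − 0.8721·0.3424)]
  = 19.6 / 5.7452 = 3.412 m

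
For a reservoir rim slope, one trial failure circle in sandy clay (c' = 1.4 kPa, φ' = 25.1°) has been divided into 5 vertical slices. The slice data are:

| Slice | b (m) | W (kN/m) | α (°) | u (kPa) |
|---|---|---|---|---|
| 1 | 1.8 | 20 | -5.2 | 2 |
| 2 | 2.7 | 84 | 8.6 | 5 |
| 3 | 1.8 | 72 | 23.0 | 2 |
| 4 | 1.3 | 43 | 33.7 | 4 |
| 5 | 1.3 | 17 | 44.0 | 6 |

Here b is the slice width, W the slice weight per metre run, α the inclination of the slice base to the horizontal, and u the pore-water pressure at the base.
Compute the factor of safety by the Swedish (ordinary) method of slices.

FS = 1.31

Ordinary method of slices: FS = Σ[c'·Δl_i + (W_i cosα_i − u_i·Δl_i)·tanφ'] / Σ W_i sinα_i, with Δl_i = b_i / cosα_i.
Slice 1: Δl = 1.8/cos(-5.2°) = 1.807 m; N'_1 = 20·cos(-5.2°) − 2·1.807 = 16.3; c'Δl = 2.53; W sinα = -1.8
Slice 2: Δl = 2.7/cos8.6° = 2.731 m; N'_2 = 84·cos8.6° − 5·2.731 = 69.4; c'Δl = 3.82; W sinα = 12.6
Slice 3: Δl = 1.8/cos23.0° = 1.955 m; N'_3 = 72·cos23.0° − 2·1.955 = 62.4; c'Δl = 2.74; W sinα = 28.1
Slice 4: Δl = 1.3/cos33.7° = 1.563 m; N'_4 = 43·cos33.7° − 4·1.563 = 29.5; c'Δl = 2.19; W sinα = 23.9
Slice 5: Δl = 1.3/cos44.0° = 1.807 m; N'_5 = 17·cos44.0° − 6·1.807 = 1.4; c'Δl = 2.53; W sinα = 11.8
Σc'Δl = 13.8 kN/m; ΣN' = 179.0 kN/m; ΣW sinα = 74.5 kN/m
Resisting = 13.8 + 179.0·tan25.1° = 13.8 + 83.8 = 97.6 kN/m
FS = 97.6 / 74.5 = 1.310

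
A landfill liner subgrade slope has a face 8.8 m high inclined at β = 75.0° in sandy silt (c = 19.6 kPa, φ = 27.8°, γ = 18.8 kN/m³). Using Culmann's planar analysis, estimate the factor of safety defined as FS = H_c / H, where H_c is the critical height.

H_c = (4c/γ) · sinβ cosφ / [1 − cos(β − φ)]
    = (4·19.6/18.8) · sin75.0°·cos27.8° / [1 − cos47.2°]
    = 4.170 · 0.8544 / 0.3206 = 11.12 m
FS = H_c / H = 11.12 / 8.8 = 1.263

FS = 1.26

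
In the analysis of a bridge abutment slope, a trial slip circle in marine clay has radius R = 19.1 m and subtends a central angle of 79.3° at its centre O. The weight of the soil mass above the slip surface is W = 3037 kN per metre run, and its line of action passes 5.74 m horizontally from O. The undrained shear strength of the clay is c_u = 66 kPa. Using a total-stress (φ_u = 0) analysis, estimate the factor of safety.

Taking moments about the centre O, the resisting moment is provided by the undrained shear strength acting along the arc:
Arc length L_a = R·θ = 19.1·(79.3°·π/180) = 19.1·1.3840 = 26.44 m
M_R = c_u·L_a·R = 66·26.44·19.1 = 33324.3 kN·m/m
M_D = W·d = 3037·5.74 = 17432.4 kN·m/m
FS = M_R / M_D = 33324.3 / 17432.4 = 1.912

FS = 1.91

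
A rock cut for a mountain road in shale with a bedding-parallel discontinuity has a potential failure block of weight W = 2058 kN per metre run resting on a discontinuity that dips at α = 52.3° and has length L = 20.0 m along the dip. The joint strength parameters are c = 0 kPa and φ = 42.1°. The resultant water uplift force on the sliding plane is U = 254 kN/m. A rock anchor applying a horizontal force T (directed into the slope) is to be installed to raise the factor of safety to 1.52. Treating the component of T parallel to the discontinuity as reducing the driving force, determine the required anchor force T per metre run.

T = 953 kN/m

Resolving forces along and normal to the sliding plane, with the horizontal anchor force T adding T·sinα to the effective normal force and T·cosα acting up the plane against the driving force:
FS = [cL + (W cosα − U + T sinα) tanφ] / [W sinα − T cosα]
Without the anchor: N' = 1004.5 kN/m, driving T_d = 1628.3 kN/m, resisting R = 0·20.0 + 1004.5·tan42.1° = 907.7 kN/m, FS = 0.56.
Setting FS = 1.52 and solving for T:
1.52·(1628.3 − T cos52.3°) = 907.7 + T sin52.3°·tan42.1°
T·(sin52.3°·tan42.1° + 1.52·cos52.3°) = 1.52·1628.3 − 907.7
T·(0.7912·0.9036 + 1.52·0.6115) = 2475.1 − 907.7 = 1567.4
T·1.6444 = 1567.4
T = 953.2 kN/m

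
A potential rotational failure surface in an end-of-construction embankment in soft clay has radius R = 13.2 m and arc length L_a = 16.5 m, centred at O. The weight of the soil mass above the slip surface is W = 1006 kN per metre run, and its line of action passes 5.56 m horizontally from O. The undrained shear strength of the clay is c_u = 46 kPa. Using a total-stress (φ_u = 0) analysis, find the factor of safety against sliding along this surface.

FS = 1.79

Taking moments about the centre O, the resisting moment is provided by the undrained shear strength acting along the arc:
M_R = c_u·L_a·R = 46·16.50·13.2 = 10018.8 kN·m/m
M_D = W·d = 1006·5.56 = 5593.4 kN·m/m
FS = M_R / M_D = 10018.8 / 5593.4 = 1.791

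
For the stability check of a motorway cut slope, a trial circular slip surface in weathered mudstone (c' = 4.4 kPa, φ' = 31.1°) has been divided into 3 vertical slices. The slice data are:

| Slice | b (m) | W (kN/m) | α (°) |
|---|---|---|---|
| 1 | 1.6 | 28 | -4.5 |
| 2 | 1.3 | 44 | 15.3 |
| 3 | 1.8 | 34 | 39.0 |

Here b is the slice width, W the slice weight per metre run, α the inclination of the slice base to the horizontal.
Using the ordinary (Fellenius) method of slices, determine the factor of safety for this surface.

FS = 2.65

Ordinary method of slices: FS = Σ[c'·Δl_i + (W_i cosα_i)·tanφ'] / Σ W_i sinα_i, with Δl_i = b_i / cosα_i.
Slice 1: Δl = 1.6/cos(-4.5°) = 1.605 m; N'_1 = 28·cos(-4.5°) = 27.9; c'Δl = 7.06; W sinα = -2.2
Slice 2: Δl = 1.3/cos15.3° = 1.348 m; N'_2 = 44·cos15.3° = 42.4; c'Δl = 5.93; W sinα = 11.6
Slice 3: Δl = 1.8/cos39.0° = 2.316 m; N'_3 = 34·cos39.0° = 26.4; c'Δl = 10.19; W sinα = 21.4
Σc'Δl = 23.2 kN/m; ΣN' = 96.8 kN/m; ΣW sinα = 30.8 kN/m
Resisting = 23.2 + 96.8·tan31.1° = 23.2 + 58.4 = 81.6 kN/m
FS = 81.6 / 30.8 = 2.647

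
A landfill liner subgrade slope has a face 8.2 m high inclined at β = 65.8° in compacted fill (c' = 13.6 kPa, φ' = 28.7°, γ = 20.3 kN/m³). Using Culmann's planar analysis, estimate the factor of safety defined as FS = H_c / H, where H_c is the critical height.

FS = 1.29

H_c = (4c'/γ) · sinβ cosφ' / [1 − cos(β − φ')]
    = (4·13.6/20.3) · sin65.8°·cos28.7° / [1 − cos37.1°]
    = 2.680 · 0.8001 / 0.2024 = 10.59 m
FS = H_c / H = 10.59 / 8.2 = 1.292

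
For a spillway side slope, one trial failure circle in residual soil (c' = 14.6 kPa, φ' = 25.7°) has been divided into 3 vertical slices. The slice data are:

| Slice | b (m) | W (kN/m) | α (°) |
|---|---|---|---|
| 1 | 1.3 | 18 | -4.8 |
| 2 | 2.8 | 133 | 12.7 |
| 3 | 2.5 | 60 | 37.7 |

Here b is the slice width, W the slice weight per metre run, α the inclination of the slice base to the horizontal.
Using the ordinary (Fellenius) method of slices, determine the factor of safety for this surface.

Ordinary method of slices: FS = Σ[c'·Δl_i + (W_i cosα_i)·tanφ'] / Σ W_i sinα_i, with Δl_i = b_i / cosα_i.
Slice 1: Δl = 1.3/cos(-4.8°) = 1.305 m; N'_1 = 18·cos(-4.8°) = 17.9; c'Δl = 19.05; W sinα = -1.5
Slice 2: Δl = 2.8/cos12.7° = 2.870 m; N'_2 = 133·cos12.7° = 129.7; c'Δl = 41.91; W sinα = 29.2
Slice 3: Δl = 2.5/cos37.7° = 3.160 m; N'_3 = 60·cos37.7° = 47.5; c'Δl = 46.13; W sinα = 36.7
Σc'Δl = 107.1 kN/m; ΣN' = 195.2 kN/m; ΣW sinα = 64.4 kN/m
Resisting = 107.1 + 195.2·tan25.7° = 107.1 + 93.9 = 201.0 kN/m
FS = 201.0 / 64.4 = 3.120

FS = 3.12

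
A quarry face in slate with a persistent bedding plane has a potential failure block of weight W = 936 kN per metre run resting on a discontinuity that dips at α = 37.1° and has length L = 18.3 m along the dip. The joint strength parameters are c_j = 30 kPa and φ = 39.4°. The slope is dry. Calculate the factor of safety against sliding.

Resolving the block weight along and normal to the plane and applying the Mohr–Coulomb strength on the joint:
N' = W cosα = 936·cos37.1° = 746.5 kN/m
Driving force T = W sinα = 936·sin37.1° = 564.6 kN/m
Resisting force R = c_j·L + N'·tanφ = 30·18.3 + 746.5·tan39.4° = 549.0 + 613.2 = 1162.2 kN/m
FS = R / T = 1162.2 / 564.6 = 2.058

FS = 2.06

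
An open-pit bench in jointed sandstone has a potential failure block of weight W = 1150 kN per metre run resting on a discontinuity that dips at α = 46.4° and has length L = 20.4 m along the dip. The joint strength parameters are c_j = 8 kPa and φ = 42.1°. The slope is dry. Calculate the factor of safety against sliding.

FS = 1.06

Resolving the block weight along and normal to the plane and applying the Mohr–Coulomb strength on the joint:
N' = W cosα = 1150·cos46.4° = 793.1 kN/m
Driving force T = W sinα = 1150·sin46.4° = 832.8 kN/m
Resisting force R = c_j·L + N'·tanφ = 8·20.4 + 793.1·tan42.1° = 163.2 + 716.6 = 879.8 kN/m
FS = R / T = 879.8 / 832.8 = 1.056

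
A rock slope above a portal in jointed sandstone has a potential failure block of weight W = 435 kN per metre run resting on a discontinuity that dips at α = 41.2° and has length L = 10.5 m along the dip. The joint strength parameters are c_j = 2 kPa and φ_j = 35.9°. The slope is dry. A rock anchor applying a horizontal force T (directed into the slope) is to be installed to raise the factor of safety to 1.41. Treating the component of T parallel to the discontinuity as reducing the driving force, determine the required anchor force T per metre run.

T = 95 kN/m

Resolving forces along and normal to the sliding plane, with the horizontal anchor force T adding T·sinα to the effective normal force and T·cosα acting up the plane against the driving force:
FS = [c_jL + (W cosα + T sinα) tanφ_j] / [W sinα − T cosα]
Without the anchor: N' = 327.3 kN/m, driving T_d = 286.5 kN/m, resisting R = 2·10.5 + 327.3·tan35.9° = 257.9 kN/m, FS = 0.90.
Setting FS = 1.41 and solving for T:
1.41·(286.5 − T cos41.2°) = 257.9 + T sin41.2°·tan35.9°
T·(sin41.2°·tan35.9° + 1.41·cos41.2°) = 1.41·286.5 − 257.9
T·(0.6587·0.7239 + 1.41·0.7524) = 404.0 − 257.9 = 146.1
T·1.5377 = 146.1
T = 95.0 kN/m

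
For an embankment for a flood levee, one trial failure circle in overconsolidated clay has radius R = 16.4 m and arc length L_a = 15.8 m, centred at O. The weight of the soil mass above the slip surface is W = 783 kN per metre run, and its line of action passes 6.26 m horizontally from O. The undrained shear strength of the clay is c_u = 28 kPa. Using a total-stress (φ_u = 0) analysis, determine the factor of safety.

FS = 1.48

Taking moments about the centre O, the resisting moment is provided by the undrained shear strength acting along the arc:
M_R = c_u·L_a·R = 28·15.80·16.4 = 7255.4 kN·m/m
M_D = W·d = 783·6.26 = 4901.6 kN·m/m
FS = M_R / M_D = 7255.4 / 4901.6 = 1.480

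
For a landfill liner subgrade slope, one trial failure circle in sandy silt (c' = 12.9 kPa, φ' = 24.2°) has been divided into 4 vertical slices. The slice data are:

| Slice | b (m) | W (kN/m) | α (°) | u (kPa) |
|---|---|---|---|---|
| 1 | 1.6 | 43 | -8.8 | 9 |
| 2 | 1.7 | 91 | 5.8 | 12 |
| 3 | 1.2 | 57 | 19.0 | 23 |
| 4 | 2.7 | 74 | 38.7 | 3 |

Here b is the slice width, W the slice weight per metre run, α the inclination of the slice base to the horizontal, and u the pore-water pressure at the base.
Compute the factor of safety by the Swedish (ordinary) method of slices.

Ordinary method of slices: FS = Σ[c'·Δl_i + (W_i cosα_i − u_i·Δl_i)·tanφ'] / Σ W_i sinα_i, with Δl_i = b_i / cosα_i.
Slice 1: Δl = 1.6/cos(-8.8°) = 1.619 m; N'_1 = 43·cos(-8.8°) − 9·1.619 = 27.9; c'Δl = 20.89; W sinα = -6.6
Slice 2: Δl = 1.7/cos5.8° = 1.709 m; N'_2 = 91·cos5.8° − 12·1.709 = 70.0; c'Δl = 22.04; W sinα = 9.2
Slice 3: Δl = 1.2/cos19.0° = 1.269 m; N'_3 = 57·cos19.0° − 23·1.269 = 24.7; c'Δl = 16.37; W sinα = 18.6
Slice 4: Δl = 2.7/cos38.7° = 3.460 m; N'_4 = 74·cos38.7° − 3·3.460 = 47.4; c'Δl = 44.63; W sinα = 46.3
Σc'Δl = 103.9 kN/m; ΣN' = 170.0 kN/m; ΣW sinα = 67.4 kN/m
Resisting = 103.9 + 170.0·tan24.2° = 103.9 + 76.4 = 180.3 kN/m
FS = 180.3 / 67.4 = 2.674

FS = 2.67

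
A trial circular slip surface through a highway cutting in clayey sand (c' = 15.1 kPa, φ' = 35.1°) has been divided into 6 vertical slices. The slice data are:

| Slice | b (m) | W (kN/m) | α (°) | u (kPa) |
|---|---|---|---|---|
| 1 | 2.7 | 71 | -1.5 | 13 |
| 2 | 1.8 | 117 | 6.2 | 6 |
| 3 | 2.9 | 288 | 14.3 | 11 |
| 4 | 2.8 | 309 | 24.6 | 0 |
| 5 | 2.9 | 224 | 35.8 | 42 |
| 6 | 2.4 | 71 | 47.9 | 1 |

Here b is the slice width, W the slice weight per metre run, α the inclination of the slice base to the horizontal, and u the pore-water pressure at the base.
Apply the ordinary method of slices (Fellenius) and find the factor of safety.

FS = 2.01

Ordinary method of slices: FS = Σ[c'·Δl_i + (W_i cosα_i − u_i·Δl_i)·tanφ'] / Σ W_i sinα_i, with Δl_i = b_i / cosα_i.
Slice 1: Δl = 2.7/cos(-1.5°) = 2.701 m; N'_1 = 71·cos(-1.5°) − 13·2.701 = 35.9; c'Δl = 40.78; W sinα = -1.9
Slice 2: Δl = 1.8/cos6.2° = 1.811 m; N'_2 = 117·cos6.2° − 6·1.811 = 105.5; c'Δl = 27.34; W sinα = 12.6
Slice 3: Δl = 2.9/cos14.3° = 2.993 m; N'_3 = 288·cos14.3° − 11·2.993 = 246.2; c'Δl = 45.19; W sinα = 71.1
Slice 4: Δl = 2.8/cos24.6° = 3.080 m; N'_4 = 309·cos24.6° − 0·3.080 = 281.0; c'Δl = 46.50; W sinα = 128.6
Slice 5: Δl = 2.9/cos35.8° = 3.576 m; N'_5 = 224·cos35.8° − 42·3.576 = 31.5; c'Δl = 53.99; W sinα = 131.0
Slice 6: Δl = 2.4/cos47.9° = 3.580 m; N'_6 = 71·cos47.9° − 1·3.580 = 44.0; c'Δl = 54.06; W sinα = 52.7
Σc'Δl = 267.9 kN/m; ΣN' = 744.0 kN/m; ΣW sinα = 394.3 kN/m
Resisting = 267.9 + 744.0·tan35.1° = 267.9 + 522.9 = 790.7 kN/m
FS = 790.7 / 394.3 = 2.006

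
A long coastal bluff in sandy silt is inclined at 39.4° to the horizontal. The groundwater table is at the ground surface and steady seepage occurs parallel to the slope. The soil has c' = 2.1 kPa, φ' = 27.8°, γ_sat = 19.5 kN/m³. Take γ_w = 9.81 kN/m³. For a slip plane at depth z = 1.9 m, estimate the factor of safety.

FS = 0.43

With seepage parallel to the slope and the water table at the surface, the effective normal stress on the slip plane uses the buoyant unit weight γ' = γ_sat − γ_w while the driving shear stress uses γ_sat:
FS = [c' + γ' z cos²β tanφ'] / [γ_sat z sinβ cosβ]
γ' = 19.5 − 9.81 = 9.69 kN/m³
Numerator = 2.1 + 9.69·1.9·cos²39.4°·tan27.8° = 2.1 + 9.69·1.9·0.5971·0.5272 = 7.896 kPa
Denominator = 19.5·1.9·sin39.4°·cos39.4° = 19.5·1.9·0.6347·0.7727 = 18.172 kPa
FS = 7.896 / 18.172 = 0.435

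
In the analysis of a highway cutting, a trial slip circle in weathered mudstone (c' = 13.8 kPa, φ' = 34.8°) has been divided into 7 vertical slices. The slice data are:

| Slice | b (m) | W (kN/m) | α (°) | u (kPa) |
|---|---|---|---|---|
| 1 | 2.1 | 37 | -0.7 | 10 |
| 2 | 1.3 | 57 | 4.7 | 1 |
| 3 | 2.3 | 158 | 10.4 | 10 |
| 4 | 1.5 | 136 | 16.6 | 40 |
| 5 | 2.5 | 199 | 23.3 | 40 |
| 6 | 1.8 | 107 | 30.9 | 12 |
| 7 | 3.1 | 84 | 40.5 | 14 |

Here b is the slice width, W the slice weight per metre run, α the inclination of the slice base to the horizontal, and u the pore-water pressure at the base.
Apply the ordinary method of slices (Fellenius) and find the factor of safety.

Ordinary method of slices: FS = Σ[c'·Δl_i + (W_i cosα_i − u_i·Δl_i)·tanφ'] / Σ W_i sinα_i, with Δl_i = b_i / cosα_i.
Slice 1: Δl = 2.1/cos(-0.7°) = 2.100 m; N'_1 = 37·cos(-0.7°) − 10·2.100 = 16.0; c'Δl = 28.98; W sinα = -0.5
Slice 2: Δl = 1.3/cos4.7° = 1.304 m; N'_2 = 57·cos4.7° − 1·1.304 = 55.5; c'Δl = 18.00; W sinα = 4.7
Slice 3: Δl = 2.3/cos10.4° = 2.338 m; N'_3 = 158·cos10.4° − 10·2.338 = 132.0; c'Δl = 32.27; W sinα = 28.5
Slice 4: Δl = 1.5/cos16.6° = 1.565 m; N'_4 = 136·cos16.6° − 40·1.565 = 67.7; c'Δl = 21.60; W sinα = 38.9
Slice 5: Δl = 2.5/cos23.3° = 2.722 m; N'_5 = 199·cos23.3° − 40·2.722 = 73.9; c'Δl = 37.56; W sinα = 78.7
Slice 6: Δl = 1.8/cos30.9° = 2.098 m; N'_6 = 107·cos30.9° − 12·2.098 = 66.6; c'Δl = 28.95; W sinα = 54.9
Slice 7: Δl = 3.1/cos40.5° = 4.077 m; N'_7 = 84·cos40.5° − 14·4.077 = 6.8; c'Δl = 56.26; W sinα = 54.6
Σc'Δl = 223.6 kN/m; ΣN' = 418.6 kN/m; ΣW sinα = 259.8 kN/m
Resisting = 223.6 + 418.6·tan34.8° = 223.6 + 290.9 = 514.5 kN/m
FS = 514.5 / 259.8 = 1.980

FS = 1.98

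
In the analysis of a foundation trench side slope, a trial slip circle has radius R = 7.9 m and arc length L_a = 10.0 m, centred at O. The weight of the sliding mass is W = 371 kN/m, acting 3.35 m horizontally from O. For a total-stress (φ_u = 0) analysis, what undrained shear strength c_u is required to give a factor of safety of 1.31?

c_u = 20.6 kPa

FS = c_u·L_a·R / (W·d), so c_u = FS·W·d / (L_a·R).
c_u = 1.31·371·3.35 / (10.00·7.9) = 1628.1 / 79.00 = 20.61 kPa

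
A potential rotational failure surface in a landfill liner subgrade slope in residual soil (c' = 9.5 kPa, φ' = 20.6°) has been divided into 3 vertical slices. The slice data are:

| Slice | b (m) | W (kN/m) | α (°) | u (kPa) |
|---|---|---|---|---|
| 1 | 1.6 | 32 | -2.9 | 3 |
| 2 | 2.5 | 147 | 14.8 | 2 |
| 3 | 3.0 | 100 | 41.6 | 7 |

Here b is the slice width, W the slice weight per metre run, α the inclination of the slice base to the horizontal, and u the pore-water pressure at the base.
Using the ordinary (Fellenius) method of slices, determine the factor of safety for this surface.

FS = 1.54

Ordinary method of slices: FS = Σ[c'·Δl_i + (W_i cosα_i − u_i·Δl_i)·tanφ'] / Σ W_i sinα_i, with Δl_i = b_i / cosα_i.
Slice 1: Δl = 1.6/cos(-2.9°) = 1.602 m; N'_1 = 32·cos(-2.9°) − 3·1.602 = 27.2; c'Δl = 15.22; W sinα = -1.6
Slice 2: Δl = 2.5/cos14.8° = 2.586 m; N'_2 = 147·cos14.8° − 2·2.586 = 137.0; c'Δl = 24.56; W sinα = 37.6
Slice 3: Δl = 3.0/cos41.6° = 4.012 m; N'_3 = 100·cos41.6° − 7·4.012 = 46.7; c'Δl = 38.11; W sinα = 66.4
Σc'Δl = 77.9 kN/m; ΣN' = 210.8 kN/m; ΣW sinα = 102.3 kN/m
Resisting = 77.9 + 210.8·tan20.6° = 77.9 + 79.2 = 157.1 kN/m
FS = 157.1 / 102.3 = 1.536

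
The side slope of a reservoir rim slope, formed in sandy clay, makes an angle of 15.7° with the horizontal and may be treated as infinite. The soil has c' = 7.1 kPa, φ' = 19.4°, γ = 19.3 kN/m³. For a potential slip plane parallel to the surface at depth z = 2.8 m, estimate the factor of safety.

FS = 1.76

For an infinite slope with a slip plane parallel to the surface (no pore pressure): FS = [c' + γz cos²β tanφ'] / [γz sinβ cosβ].
γz = 19.3·2.8 = 54.04 kN/m²
Numerator = 7.1 + 54.04·cos²15.7°·tan19.4° = 7.1 + 54.04·0.9268·0.3522 = 24.737 kPa
Denominator = 54.04·sin15.7°·cos15.7° = 54.04·0.2706·0.9627 = 14.078 kPa
FS = 24.737 / 14.078 = 1.757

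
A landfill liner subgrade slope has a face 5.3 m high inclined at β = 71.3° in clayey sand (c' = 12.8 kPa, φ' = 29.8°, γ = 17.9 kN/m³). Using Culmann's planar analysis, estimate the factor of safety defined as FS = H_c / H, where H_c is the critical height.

H_c = (4c'/γ) · sinβ cosφ' / [1 − cos(β − φ')]
    = (4·12.8/17.9) · sin71.3°·cos29.8° / [1 − cos41.5°]
    = 2.860 · 0.8220 / 0.2510 = 9.37 m
FS = H_c / H = 9.37 / 5.3 = 1.767

FS = 1.77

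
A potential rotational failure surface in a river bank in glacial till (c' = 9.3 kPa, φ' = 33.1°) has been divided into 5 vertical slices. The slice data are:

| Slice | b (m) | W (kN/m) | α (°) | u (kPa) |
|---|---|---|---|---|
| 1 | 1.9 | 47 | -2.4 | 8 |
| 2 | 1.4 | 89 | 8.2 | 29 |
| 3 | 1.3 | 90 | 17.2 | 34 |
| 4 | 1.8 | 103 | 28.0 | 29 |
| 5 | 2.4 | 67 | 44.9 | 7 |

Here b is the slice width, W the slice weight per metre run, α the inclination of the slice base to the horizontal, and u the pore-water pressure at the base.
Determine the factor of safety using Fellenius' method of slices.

Ordinary method of slices: FS = Σ[c'·Δl_i + (W_i cosα_i − u_i·Δl_i)·tanφ'] / Σ W_i sinα_i, with Δl_i = b_i / cosα_i.
Slice 1: Δl = 1.9/cos(-2.4°) = 1.902 m; N'_1 = 47·cos(-2.4°) − 8·1.902 = 31.7; c'Δl = 17.69; W sinα = -2.0
Slice 2: Δl = 1.4/cos8.2° = 1.414 m; N'_2 = 89·cos8.2° − 29·1.414 = 47.1; c'Δl = 13.15; W sinα = 12.7
Slice 3: Δl = 1.3/cos17.2° = 1.361 m; N'_3 = 90·cos17.2° − 34·1.361 = 39.7; c'Δl = 12.66; W sinα = 26.6
Slice 4: Δl = 1.8/cos28.0° = 2.039 m; N'_4 = 103·cos28.0° − 29·2.039 = 31.8; c'Δl = 18.96; W sinα = 48.4
Slice 5: Δl = 2.4/cos44.9° = 3.388 m; N'_5 = 67·cos44.9° − 7·3.388 = 23.7; c'Δl = 31.51; W sinα = 47.3
Σc'Δl = 94.0 kN/m; ΣN' = 174.1 kN/m; ΣW sinα = 133.0 kN/m
Resisting = 94.0 + 174.1·tan33.1° = 94.0 + 113.5 = 207.5 kN/m
FS = 207.5 / 133.0 = 1.560

FS = 1.56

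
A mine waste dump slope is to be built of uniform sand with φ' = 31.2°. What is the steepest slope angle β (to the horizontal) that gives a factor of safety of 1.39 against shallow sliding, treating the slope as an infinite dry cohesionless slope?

β = 23.5°

For an infinite dry cohesionless slope FS = tanφ'/tanβ, so tanβ = tanφ' / FS.
tanβ = tan31.2° / 1.39 = 0.6056 / 1.39 = 0.4357
β = arctan(0.4357) = 23.54°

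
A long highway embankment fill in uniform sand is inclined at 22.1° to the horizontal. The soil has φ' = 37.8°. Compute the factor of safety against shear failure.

FS = 1.91

For a dry cohesionless infinite slope the factor of safety is FS = tanφ' / tanβ.
FS = tan37.8° / tan22.1° = 0.7757 / 0.4061 = 1.910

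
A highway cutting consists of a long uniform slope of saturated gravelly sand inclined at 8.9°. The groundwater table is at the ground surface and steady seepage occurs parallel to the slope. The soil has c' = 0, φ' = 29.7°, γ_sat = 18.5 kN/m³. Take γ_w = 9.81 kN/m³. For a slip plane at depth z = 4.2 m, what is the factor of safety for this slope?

FS = 1.71

With seepage parallel to the slope and the water table at the surface, the effective normal stress on the slip plane uses the buoyant unit weight γ' = γ_sat − γ_w while the driving shear stress uses γ_sat:
FS = [c' + γ' z cos²β tanφ'] / [γ_sat z sinβ cosβ]
(For c' = 0 this reduces to FS = (γ'/γ_sat)·tanφ'/tanβ.)
γ' = 18.5 − 9.81 = 8.69 kN/m³
Numerator = 0.0 + 8.69·4.2·cos²8.9°·tan29.7° = 0.0 + 8.69·4.2·0.9761·0.5704 = 20.320 kPa
Denominator = 18.5·4.2·sin8.9°·cos8.9° = 18.5·4.2·0.1547·0.9880 = 11.876 kPa
FS = 20.320 / 11.876 = 1.711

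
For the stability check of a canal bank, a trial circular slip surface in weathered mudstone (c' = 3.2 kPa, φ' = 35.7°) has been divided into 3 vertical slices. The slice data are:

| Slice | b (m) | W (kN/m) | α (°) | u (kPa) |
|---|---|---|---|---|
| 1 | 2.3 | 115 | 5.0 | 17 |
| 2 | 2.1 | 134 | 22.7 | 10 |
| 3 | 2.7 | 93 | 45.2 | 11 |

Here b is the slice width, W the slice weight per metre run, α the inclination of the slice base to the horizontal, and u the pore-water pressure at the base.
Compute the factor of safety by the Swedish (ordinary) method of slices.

FS = 1.33

Ordinary method of slices: FS = Σ[c'·Δl_i + (W_i cosα_i − u_i·Δl_i)·tanφ'] / Σ W_i sinα_i, with Δl_i = b_i / cosα_i.
Slice 1: Δl = 2.3/cos5.0° = 2.309 m; N'_1 = 115·cos5.0° − 17·2.309 = 75.3; c'Δl = 7.39; W sinα = 10.0
Slice 2: Δl = 2.1/cos22.7° = 2.276 m; N'_2 = 134·cos22.7° − 10·2.276 = 100.9; c'Δl = 7.28; W sinα = 51.7
Slice 3: Δl = 2.7/cos45.2° = 3.832 m; N'_3 = 93·cos45.2° − 11·3.832 = 23.4; c'Δl = 12.26; W sinα = 66.0
Σc'Δl = 26.9 kN/m; ΣN' = 199.6 kN/m; ΣW sinα = 127.7 kN/m
Resisting = 26.9 + 199.6·tan35.7° = 26.9 + 143.4 = 170.3 kN/m
FS = 170.3 / 127.7 = 1.334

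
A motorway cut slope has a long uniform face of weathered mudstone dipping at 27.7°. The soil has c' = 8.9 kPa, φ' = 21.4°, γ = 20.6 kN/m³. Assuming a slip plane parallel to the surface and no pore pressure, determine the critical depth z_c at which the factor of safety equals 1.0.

Setting FS = 1.00 in FS = [c' + γz cos²β tanφ'] / [γz sinβ cosβ] and solving for z:
z = c' / [γ cosβ (FS·sinβ − cosβ·tanφ')]
  = 8.9 / [20.6·cos27.7°·(1.00·sin27.7° − cos27.7°·tan21.4°)]
  = 8.9 / [20.6·0.8854·(1.00·0.4648 − 0.8854·0.3919)]
  = 8.9 / 2.1497 = 4.140 m

z_c = 4.14 m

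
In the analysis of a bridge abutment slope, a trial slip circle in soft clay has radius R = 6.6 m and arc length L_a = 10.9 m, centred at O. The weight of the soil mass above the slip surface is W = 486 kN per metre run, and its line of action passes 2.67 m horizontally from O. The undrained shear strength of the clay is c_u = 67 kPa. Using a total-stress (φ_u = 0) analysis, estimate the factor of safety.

Taking moments about the centre O, the resisting moment is provided by the undrained shear strength acting along the arc:
M_R = c_u·L_a·R = 67·10.90·6.6 = 4820.0 kN·m/m
M_D = W·d = 486·2.67 = 1297.6 kN·m/m
FS = M_R / M_D = 4820.0 / 1297.6 = 3.714

FS = 3.71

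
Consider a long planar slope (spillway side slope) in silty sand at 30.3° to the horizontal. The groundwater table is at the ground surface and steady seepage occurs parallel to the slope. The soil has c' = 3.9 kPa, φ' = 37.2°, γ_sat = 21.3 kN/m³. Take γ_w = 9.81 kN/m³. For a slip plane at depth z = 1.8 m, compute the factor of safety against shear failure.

FS = 0.93

With seepage parallel to the slope and the water table at the surface, the effective normal stress on the slip plane uses the buoyant unit weight γ' = γ_sat − γ_w while the driving shear stress uses γ_sat:
FS = [c' + γ' z cos²β tanφ'] / [γ_sat z sinβ cosβ]
γ' = 21.3 − 9.81 = 11.49 kN/m³
Numerator = 3.9 + 11.49·1.8·cos²30.3°·tan37.2° = 3.9 + 11.49·1.8·0.7455·0.7590 = 15.602 kPa
Denominator = 21.3·1.8·sin30.3°·cos30.3° = 21.3·1.8·0.5045·0.8634 = 16.701 kPa
FS = 15.602 / 16.701 = 0.934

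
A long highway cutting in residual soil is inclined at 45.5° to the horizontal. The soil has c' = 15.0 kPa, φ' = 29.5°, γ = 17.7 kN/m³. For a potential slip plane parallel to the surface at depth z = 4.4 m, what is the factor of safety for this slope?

FS = 0.94

For an infinite slope with a slip plane parallel to the surface (no pore pressure): FS = [c' + γz cos²β tanφ'] / [γz sinβ cosβ].
γz = 17.7·4.4 = 77.88 kN/m²
Numerator = 15.0 + 77.88·cos²45.5°·tan29.5° = 15.0 + 77.88·0.4913·0.5658 = 36.647 kPa
Denominator = 77.88·sin45.5°·cos45.5° = 77.88·0.7133·0.7009 = 38.934 kPa
FS = 36.647 / 38.934 = 0.941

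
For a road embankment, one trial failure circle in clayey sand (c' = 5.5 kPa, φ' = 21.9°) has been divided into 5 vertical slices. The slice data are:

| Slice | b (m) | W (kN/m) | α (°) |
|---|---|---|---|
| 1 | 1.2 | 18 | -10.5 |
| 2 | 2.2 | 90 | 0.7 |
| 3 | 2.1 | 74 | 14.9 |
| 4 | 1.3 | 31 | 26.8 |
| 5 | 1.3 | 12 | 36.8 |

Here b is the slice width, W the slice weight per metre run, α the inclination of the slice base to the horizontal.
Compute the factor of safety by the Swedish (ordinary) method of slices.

Ordinary method of slices: FS = Σ[c'·Δl_i + (W_i cosα_i)·tanφ'] / Σ W_i sinα_i, with Δl_i = b_i / cosα_i.
Slice 1: Δl = 1.2/cos(-10.5°) = 1.220 m; N'_1 = 18·cos(-10.5°) = 17.7; c'Δl = 6.71; W sinα = -3.3
Slice 2: Δl = 2.2/cos0.7° = 2.200 m; N'_2 = 90·cos0.7° = 90.0; c'Δl = 12.10; W sinα = 1.1
Slice 3: Δl = 2.1/cos14.9° = 2.173 m; N'_3 = 74·cos14.9° = 71.5; c'Δl = 11.95; W sinα = 19.0
Slice 4: Δl = 1.3/cos26.8° = 1.456 m; N'_4 = 31·cos26.8° = 27.7; c'Δl = 8.01; W sinα = 14.0
Slice 5: Δl = 1.3/cos36.8° = 1.624 m; N'_5 = 12·cos36.8° = 9.6; c'Δl = 8.93; W sinα = 7.2
Σc'Δl = 47.7 kN/m; ΣN' = 216.5 kN/m; ΣW sinα = 38.0 kN/m
Resisting = 47.7 + 216.5·tan21.9° = 47.7 + 87.0 = 134.7 kN/m
FS = 134.7 / 38.0 = 3.544

FS = 3.54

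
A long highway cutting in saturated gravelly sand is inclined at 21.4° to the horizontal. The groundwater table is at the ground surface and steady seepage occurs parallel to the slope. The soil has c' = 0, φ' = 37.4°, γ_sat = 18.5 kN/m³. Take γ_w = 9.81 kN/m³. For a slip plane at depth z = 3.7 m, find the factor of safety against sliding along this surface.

FS = 0.92

With seepage parallel to the slope and the water table at the surface, the effective normal stress on the slip plane uses the buoyant unit weight γ' = γ_sat − γ_w while the driving shear stress uses γ_sat:
FS = [c' + γ' z cos²β tanφ'] / [γ_sat z sinβ cosβ]
(For c' = 0 this reduces to FS = (γ'/γ_sat)·tanφ'/tanβ.)
γ' = 18.5 − 9.81 = 8.69 kN/m³
Numerator = 0.0 + 8.69·3.7·cos²21.4°·tan37.4° = 0.0 + 8.69·3.7·0.8669·0.7646 = 21.310 kPa
Denominator = 18.5·3.7·sin21.4°·cos21.4° = 18.5·3.7·0.3649·0.9311 = 23.254 kPa
FS = 21.310 / 23.254 = 0.916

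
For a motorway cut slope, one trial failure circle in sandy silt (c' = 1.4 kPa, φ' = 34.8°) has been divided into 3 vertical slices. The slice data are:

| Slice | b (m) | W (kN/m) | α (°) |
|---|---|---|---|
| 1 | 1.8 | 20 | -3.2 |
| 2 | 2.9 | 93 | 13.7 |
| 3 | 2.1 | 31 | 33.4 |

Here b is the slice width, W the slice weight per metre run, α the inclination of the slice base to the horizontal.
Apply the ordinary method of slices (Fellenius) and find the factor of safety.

FS = 2.76

Ordinary method of slices: FS = Σ[c'·Δl_i + (W_i cosα_i)·tanφ'] / Σ W_i sinα_i, with Δl_i = b_i / cosα_i.
Slice 1: Δl = 1.8/cos(-3.2°) = 1.803 m; N'_1 = 20·cos(-3.2°) = 20.0; c'Δl = 2.52; W sinα = -1.1
Slice 2: Δl = 2.9/cos13.7° = 2.985 m; N'_2 = 93·cos13.7° = 90.4; c'Δl = 4.18; W sinα = 22.0
Slice 3: Δl = 2.1/cos33.4° = 2.515 m; N'_3 = 31·cos33.4° = 25.9; c'Δl = 3.52; W sinα = 17.1
Σc'Δl = 10.2 kN/m; ΣN' = 136.2 kN/m; ΣW sinα = 38.0 kN/m
Resisting = 10.2 + 136.2·tan34.8° = 10.2 + 94.7 = 104.9 kN/m
FS = 104.9 / 38.0 = 2.762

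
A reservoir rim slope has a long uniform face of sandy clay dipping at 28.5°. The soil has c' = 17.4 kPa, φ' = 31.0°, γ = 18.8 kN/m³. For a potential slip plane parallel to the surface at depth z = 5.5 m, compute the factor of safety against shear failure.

FS = 1.51

For an infinite slope with a slip plane parallel to the surface (no pore pressure): FS = [c' + γz cos²β tanφ'] / [γz sinβ cosβ].
γz = 18.8·5.5 = 103.40 kN/m²
Numerator = 17.4 + 103.40·cos²28.5°·tan31.0° = 17.4 + 103.40·0.7723·0.6009 = 65.383 kPa
Denominator = 103.40·sin28.5°·cos28.5° = 103.40·0.4772·0.8788 = 43.359 kPa
FS = 65.383 / 43.359 = 1.508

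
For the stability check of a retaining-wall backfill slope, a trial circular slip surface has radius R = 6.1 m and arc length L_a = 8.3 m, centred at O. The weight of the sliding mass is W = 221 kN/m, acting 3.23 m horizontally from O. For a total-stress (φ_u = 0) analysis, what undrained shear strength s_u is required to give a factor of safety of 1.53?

FS = s_u·L_a·R / (W·d), so s_u = FS·W·d / (L_a·R).
s_u = 1.53·221·3.23 / (8.30·6.1) = 1092.2 / 50.63 = 21.57 kPa

s_u = 21.6 kPa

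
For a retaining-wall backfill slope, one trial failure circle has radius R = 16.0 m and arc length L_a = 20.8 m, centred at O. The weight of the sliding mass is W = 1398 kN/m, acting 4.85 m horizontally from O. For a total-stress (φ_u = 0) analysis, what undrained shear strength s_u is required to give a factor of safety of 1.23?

s_u = 25.1 kPa

FS = s_u·L_a·R / (W·d), so s_u = FS·W·d / (L_a·R).
s_u = 1.23·1398·4.85 / (20.80·16.0) = 8339.8 / 332.80 = 25.06 kPa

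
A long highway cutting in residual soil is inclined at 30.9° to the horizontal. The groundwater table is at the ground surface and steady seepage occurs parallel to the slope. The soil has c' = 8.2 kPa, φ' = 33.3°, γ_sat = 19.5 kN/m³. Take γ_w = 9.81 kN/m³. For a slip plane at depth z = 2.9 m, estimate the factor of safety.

FS = 0.87

With seepage parallel to the slope and the water table at the surface, the effective normal stress on the slip plane uses the buoyant unit weight γ' = γ_sat − γ_w while the driving shear stress uses γ_sat:
FS = [c' + γ' z cos²β tanφ'] / [γ_sat z sinβ cosβ]
γ' = 19.5 − 9.81 = 9.69 kN/m³
Numerator = 8.2 + 9.69·2.9·cos²30.9°·tan33.3° = 8.2 + 9.69·2.9·0.7363·0.6569 = 21.791 kPa
Denominator = 19.5·2.9·sin30.9°·cos30.9° = 19.5·2.9·0.5135·0.8581 = 24.919 kPa
FS = 21.791 / 24.919 = 0.874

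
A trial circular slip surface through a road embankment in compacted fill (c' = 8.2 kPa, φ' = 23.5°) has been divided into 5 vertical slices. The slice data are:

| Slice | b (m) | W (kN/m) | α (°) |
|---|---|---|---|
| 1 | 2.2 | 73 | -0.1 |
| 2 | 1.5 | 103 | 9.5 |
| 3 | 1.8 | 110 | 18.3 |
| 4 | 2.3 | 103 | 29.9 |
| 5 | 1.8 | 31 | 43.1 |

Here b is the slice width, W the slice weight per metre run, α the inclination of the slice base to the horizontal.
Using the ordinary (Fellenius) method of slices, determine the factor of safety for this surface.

Ordinary method of slices: FS = Σ[c'·Δl_i + (W_i cosα_i)·tanφ'] / Σ W_i sinα_i, with Δl_i = b_i / cosα_i.
Slice 1: Δl = 2.2/cos(-0.1°) = 2.200 m; N'_1 = 73·cos(-0.1°) = 73.0; c'Δl = 18.04; W sinα = -0.1
Slice 2: Δl = 1.5/cos9.5° = 1.521 m; N'_2 = 103·cos9.5° = 101.6; c'Δl = 12.47; W sinα = 17.0
Slice 3: Δl = 1.8/cos18.3° = 1.896 m; N'_3 = 110·cos18.3° = 104.4; c'Δl = 15.55; W sinα = 34.5
Slice 4: Δl = 2.3/cos29.9° = 2.653 m; N'_4 = 103·cos29.9° = 89.3; c'Δl = 21.76; W sinα = 51.3
Slice 5: Δl = 1.8/cos43.1° = 2.465 m; N'_5 = 31·cos43.1° = 22.6; c'Δl = 20.21; W sinα = 21.2
Σc'Δl = 88.0 kN/m; ΣN' = 390.9 kN/m; ΣW sinα = 123.9 kN/m
Resisting = 88.0 + 390.9·tan23.5° = 88.0 + 170.0 = 258.0 kN/m
FS = 258.0 / 123.9 = 2.082

FS = 2.08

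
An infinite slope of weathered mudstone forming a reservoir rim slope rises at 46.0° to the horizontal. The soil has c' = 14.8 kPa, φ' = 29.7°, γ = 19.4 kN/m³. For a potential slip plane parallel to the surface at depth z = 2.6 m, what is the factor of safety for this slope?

FS = 1.14

For an infinite slope with a slip plane parallel to the surface (no pore pressure): FS = [c' + γz cos²β tanφ'] / [γz sinβ cosβ].
γz = 19.4·2.6 = 50.44 kN/m²
Numerator = 14.8 + 50.44·cos²46.0°·tan29.7° = 14.8 + 50.44·0.4826·0.5704 = 28.683 kPa
Denominator = 50.44·sin46.0°·cos46.0° = 50.44·0.7193·0.6947 = 25.205 kPa
FS = 28.683 / 25.205 = 1.138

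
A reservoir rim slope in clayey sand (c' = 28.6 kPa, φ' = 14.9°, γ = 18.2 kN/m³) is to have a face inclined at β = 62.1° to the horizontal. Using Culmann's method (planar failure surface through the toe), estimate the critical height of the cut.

Culmann's analysis gives the critical failure plane at α_cr = (β + φ')/2 = (62.1 + 14.9)/2 = 38.5°, and the critical height
H_c = (4c'/γ) · sinβ cosφ' / [1 − cos(β − φ')]
    = (4·28.6/18.2) · sin62.1°·cos14.9° / [1 − cos(47.2°)]
    = 6.286 · 0.8838·0.9664 / [1 − 0.6794]
    = 6.286 · 0.8540 / 0.3206
    = 16.75 m

H_c = 16.75 m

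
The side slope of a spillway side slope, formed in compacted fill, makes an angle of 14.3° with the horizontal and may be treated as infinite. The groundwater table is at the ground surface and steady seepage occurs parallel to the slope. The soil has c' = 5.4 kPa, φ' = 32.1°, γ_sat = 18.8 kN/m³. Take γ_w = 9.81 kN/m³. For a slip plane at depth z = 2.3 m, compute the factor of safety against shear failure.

FS = 1.70

With seepage parallel to the slope and the water table at the surface, the effective normal stress on the slip plane uses the buoyant unit weight γ' = γ_sat − γ_w while the driving shear stress uses γ_sat:
FS = [c' + γ' z cos²β tanφ'] / [γ_sat z sinβ cosβ]
γ' = 18.8 − 9.81 = 8.99 kN/m³
Numerator = 5.4 + 8.99·2.3·cos²14.3°·tan32.1° = 5.4 + 8.99·2.3·0.9390·0.6273 = 17.579 kPa
Denominator = 18.8·2.3·sin14.3°·cos14.3° = 18.8·2.3·0.2470·0.9690 = 10.349 kPa
FS = 17.579 / 10.349 = 1.699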